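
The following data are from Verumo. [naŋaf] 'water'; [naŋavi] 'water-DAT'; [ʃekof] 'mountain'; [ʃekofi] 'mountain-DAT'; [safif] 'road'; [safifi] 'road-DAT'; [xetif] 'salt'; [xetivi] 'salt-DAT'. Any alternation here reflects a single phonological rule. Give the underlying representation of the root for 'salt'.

/xetiv/

'salt' shows [f] ~ [v] at the end of the stem ([xetif] vs [xetivi]).
But 'road' keeps [f] in both environments ([safif], [safifi]), so there is no rule changing /f/ to [v] before the DAT suffix.
The underlying segment must be /v/; voiced obstruents become voiceless word-finally, yielding [f] there.
Hence 'salt' is /xetiv/ underlyingly.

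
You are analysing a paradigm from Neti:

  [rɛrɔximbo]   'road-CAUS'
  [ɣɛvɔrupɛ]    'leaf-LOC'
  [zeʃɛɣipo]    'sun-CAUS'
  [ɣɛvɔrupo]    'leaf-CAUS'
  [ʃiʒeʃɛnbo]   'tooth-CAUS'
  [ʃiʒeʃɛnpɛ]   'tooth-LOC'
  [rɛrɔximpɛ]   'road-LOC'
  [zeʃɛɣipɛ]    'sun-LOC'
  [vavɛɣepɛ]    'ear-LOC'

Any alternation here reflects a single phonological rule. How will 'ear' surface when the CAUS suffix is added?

The CAUS suffix surfaces as [-bo] and [-po], depending on the final segment of the stem.
The LOC suffix, which begins with [p], is invariant after every stem; so [p] is not altered by any rule here.
So the underlying form is /-bo/, and voiced stops become voiceless after a vowel.
After 'ear', which ends in a vowel, the suffix surfaces as [-po], giving [vavɛɣepo].

[vavɛɣepo]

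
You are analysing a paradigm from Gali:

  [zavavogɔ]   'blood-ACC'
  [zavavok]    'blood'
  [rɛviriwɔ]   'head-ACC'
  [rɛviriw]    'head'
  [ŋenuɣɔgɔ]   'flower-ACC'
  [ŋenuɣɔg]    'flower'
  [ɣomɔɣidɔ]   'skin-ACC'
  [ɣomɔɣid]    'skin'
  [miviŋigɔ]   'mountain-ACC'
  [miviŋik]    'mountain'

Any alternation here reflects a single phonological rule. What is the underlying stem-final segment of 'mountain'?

The root 'mountain' surfaces as [miviŋigɔ] and [miviŋik], with a stem-final [g] ~ [k] alternation.
If /g/ were underlying and a rule turned it into [k] in isolation, 'flower' would also alternate; but it has [g] in both [ŋenuɣɔgɔ] and [ŋenuɣɔg].
The underlying segment must be /k/; voiceless stops become voiced between vowels, yielding [g] there.

/k/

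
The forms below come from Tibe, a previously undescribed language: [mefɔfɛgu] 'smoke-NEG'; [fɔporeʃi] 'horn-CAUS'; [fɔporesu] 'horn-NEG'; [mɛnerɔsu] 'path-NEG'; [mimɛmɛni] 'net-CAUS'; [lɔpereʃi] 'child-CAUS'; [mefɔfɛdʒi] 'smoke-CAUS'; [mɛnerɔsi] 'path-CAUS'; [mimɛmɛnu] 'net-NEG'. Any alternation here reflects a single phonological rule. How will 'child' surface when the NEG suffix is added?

[lɔperesu]

The stem for 'horn' ends in [s] in [fɔporesu] but [ʃ] in [fɔporeʃi].
Compare 'path', with invariant [s] in [mɛnerɔsu] and [mɛnerɔsi]: an analysis with underlying /s/ and a rule producing [ʃ] before the CAUS suffix would wrongly predict alternation here too.
So /ʃ/ is underlying, and a rule of depalatalization — palato-alveolar /dʒ/ and /ʃ/ become [g] and [s] when no front vowel follows — gives [s].
The one attested form of 'child', [lɔpereʃi], shows underlying /lɔpereʃ/. Applying the same rule when no front vowel follows gives [lɔperesu].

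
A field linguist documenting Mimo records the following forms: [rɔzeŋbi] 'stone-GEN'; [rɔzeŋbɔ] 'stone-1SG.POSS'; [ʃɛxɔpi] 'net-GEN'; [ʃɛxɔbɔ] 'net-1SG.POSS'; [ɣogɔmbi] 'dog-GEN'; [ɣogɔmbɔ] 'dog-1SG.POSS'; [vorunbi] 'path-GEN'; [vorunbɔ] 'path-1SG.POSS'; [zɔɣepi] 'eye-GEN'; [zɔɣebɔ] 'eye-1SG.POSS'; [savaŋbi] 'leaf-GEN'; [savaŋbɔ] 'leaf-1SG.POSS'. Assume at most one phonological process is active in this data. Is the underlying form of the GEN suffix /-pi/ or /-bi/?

The GEN morpheme has two allomorphs, [-bi] and [-pi].
The 1SG.POSS suffix, which begins with [b], is invariant after every stem; so [b] is not altered by any rule here.
The GEN suffix is therefore /-pi/ underlyingly, with post-nasal voicing: voiceless stops become voiced after a nasal.

/-pi/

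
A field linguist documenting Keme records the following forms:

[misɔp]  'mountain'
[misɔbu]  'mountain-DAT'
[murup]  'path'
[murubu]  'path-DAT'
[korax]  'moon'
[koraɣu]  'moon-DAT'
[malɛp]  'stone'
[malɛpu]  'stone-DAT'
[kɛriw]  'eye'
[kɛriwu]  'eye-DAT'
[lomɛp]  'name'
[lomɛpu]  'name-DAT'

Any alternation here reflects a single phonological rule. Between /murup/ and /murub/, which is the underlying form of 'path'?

'path' shows [p] ~ [b] at the end of the stem ([murup] vs [murubu]).
Compare 'stone', with invariant [p] in [malɛp] and [malɛpu]: an analysis with underlying /p/ and a rule producing [b] before the DAT suffix would wrongly predict alternation here too.
The alternation reflects word-final obstruent devoicing: voiced obstruents become voiceless word-finally. /b/ is underlying.

/murub/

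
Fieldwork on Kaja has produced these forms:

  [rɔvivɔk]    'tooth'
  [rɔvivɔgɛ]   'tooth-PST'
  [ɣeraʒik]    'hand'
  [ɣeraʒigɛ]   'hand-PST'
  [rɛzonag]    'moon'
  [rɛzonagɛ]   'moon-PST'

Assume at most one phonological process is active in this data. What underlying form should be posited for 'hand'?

The stem for 'hand' ends in [k] in [ɣeraʒik] but [g] in [ɣeraʒigɛ].
The stem 'moon' ([rɛzonag], [rɛzonagɛ]) shows [g] unchanged in both environments, so [g] cannot be basic with [k] derived in isolation.
The underlying segment must be /k/; voiceless stops become voiced between vowels, yielding [g] there.

/ɣeraʒik/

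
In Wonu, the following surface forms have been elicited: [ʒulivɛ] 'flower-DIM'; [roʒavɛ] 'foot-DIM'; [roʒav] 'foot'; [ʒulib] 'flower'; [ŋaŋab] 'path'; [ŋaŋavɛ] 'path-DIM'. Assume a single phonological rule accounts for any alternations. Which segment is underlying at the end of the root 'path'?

In [ŋaŋavɛ] and [ŋaŋab] the final segment of 'path' alternates: [v] ~ [b].
Compare 'foot', with invariant [v] in [roʒavɛ] and [roʒav]: an analysis with underlying /v/ and a rule producing [b] in isolation would wrongly predict alternation here too.
So /b/ is underlying, and a rule of intervocalic spirantization — voiced stops become fricatives between vowels — gives [v].

/b/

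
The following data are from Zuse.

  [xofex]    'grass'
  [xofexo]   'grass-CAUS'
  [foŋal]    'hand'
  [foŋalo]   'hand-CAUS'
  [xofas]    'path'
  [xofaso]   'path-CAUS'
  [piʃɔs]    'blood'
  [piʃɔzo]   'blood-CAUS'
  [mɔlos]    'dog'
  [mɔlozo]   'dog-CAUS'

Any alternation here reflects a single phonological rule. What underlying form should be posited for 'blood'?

The stem for 'blood' ends in [s] in [piʃɔs] but [z] in [piʃɔzo].
The stem 'path' ([xofas], [xofaso]) shows [s] unchanged in both environments, so [s] cannot be basic with [z] derived before the CAUS suffix.
The underlying segment must be /z/; voiced obstruents become voiceless word-finally, yielding [s] there.

/piʃɔz/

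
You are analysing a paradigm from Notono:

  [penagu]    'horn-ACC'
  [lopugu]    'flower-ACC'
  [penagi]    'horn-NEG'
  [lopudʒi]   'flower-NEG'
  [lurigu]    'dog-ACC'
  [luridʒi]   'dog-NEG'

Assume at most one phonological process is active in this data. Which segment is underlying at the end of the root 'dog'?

In [luridʒi] and [lurigu] the final segment of 'dog' alternates: [dʒ] ~ [g].
If /g/ were underlying and a rule turned it into [dʒ] before the NEG suffix, 'horn' would also alternate; but it has [g] in both [penagi] and [penagu].
So /dʒ/ is underlying, and a rule of depalatalization — palato-alveolar /dʒ/ becomes [g] when no front vowel follows — gives [g].

/dʒ/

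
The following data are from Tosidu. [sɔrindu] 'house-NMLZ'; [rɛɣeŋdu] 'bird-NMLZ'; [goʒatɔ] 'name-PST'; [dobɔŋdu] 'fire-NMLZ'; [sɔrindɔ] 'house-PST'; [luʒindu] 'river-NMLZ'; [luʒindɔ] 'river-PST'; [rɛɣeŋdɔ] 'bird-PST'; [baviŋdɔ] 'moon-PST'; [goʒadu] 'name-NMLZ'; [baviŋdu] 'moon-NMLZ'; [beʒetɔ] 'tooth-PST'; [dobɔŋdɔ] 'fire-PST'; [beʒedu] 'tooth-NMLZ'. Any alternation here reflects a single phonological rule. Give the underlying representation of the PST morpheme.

The PST morpheme has two allomorphs, [-dɔ] and [-tɔ].
The NMLZ suffix, which begins with [d], is invariant after every stem; so [d] is not altered by any rule here.
The PST suffix is therefore /-tɔ/ underlyingly, with post-nasal voicing: voiceless stops become voiced after a nasal.

/-tɔ/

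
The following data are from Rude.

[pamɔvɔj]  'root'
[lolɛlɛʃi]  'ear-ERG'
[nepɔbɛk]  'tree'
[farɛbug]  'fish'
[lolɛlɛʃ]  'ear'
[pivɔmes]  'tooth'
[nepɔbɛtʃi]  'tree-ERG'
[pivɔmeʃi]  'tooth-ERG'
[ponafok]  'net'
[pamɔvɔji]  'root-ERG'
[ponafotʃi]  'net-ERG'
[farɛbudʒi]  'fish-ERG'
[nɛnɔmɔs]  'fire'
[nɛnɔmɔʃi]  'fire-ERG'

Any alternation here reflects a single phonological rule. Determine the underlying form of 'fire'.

The stem for 'fire' ends in [s] in [nɛnɔmɔs] but [ʃ] in [nɛnɔmɔʃi].
But 'ear' keeps [ʃ] in both environments ([lolɛlɛʃ], [lolɛlɛʃi]), so there is no rule changing /ʃ/ to [s] in isolation.
So /s/ is underlying, and a rule of palatalization before a front vowel — /k/, /g/ and /s/ become palato-alveolar [tʃ], [dʒ] and [ʃ] before a front vowel — gives [ʃ].

/nɛnɔmɔs/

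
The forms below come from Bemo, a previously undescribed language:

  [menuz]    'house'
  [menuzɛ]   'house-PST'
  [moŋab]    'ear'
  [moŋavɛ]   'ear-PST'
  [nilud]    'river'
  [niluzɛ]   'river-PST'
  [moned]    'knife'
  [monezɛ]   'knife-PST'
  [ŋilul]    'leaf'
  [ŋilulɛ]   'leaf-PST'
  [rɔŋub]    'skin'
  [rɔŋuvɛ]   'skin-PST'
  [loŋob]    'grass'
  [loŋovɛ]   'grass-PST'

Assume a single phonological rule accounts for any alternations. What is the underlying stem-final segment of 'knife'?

/d/

The root 'knife' surfaces as [moned] and [monezɛ], with a stem-final [d] ~ [z] alternation.
If /z/ were underlying and a rule turned it into [d] in isolation, 'house' would also alternate; but it has [z] in both [menuz] and [menuzɛ].
So /d/ is underlying, and a rule of intervocalic spirantization — voiced stops become fricatives between vowels — gives [z].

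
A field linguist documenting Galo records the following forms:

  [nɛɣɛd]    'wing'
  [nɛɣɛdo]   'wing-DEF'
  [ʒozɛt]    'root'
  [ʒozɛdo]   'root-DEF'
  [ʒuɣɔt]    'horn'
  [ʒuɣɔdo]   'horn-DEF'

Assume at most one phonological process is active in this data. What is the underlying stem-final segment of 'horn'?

The root 'horn' surfaces as [ʒuɣɔt] and [ʒuɣɔdo], with a stem-final [t] ~ [d] alternation.
But 'wing' keeps [d] in both environments ([nɛɣɛd], [nɛɣɛdo]), so there is no rule changing /d/ to [t] in isolation.
So /t/ is underlying, and a rule of intervocalic voicing — voiceless stops become voiced between vowels — gives [d].

/t/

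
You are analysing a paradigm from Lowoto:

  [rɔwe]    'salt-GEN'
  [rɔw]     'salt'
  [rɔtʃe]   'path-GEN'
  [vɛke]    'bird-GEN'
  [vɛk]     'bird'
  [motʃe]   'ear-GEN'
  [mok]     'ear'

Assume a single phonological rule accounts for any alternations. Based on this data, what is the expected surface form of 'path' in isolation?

The root 'ear' surfaces as [motʃe] and [mok], with a stem-final [tʃ] ~ [k] alternation.
Compare 'bird', with invariant [k] in [vɛke] and [vɛk]: an analysis with underlying /k/ and a rule producing [tʃ] before the GEN suffix would wrongly predict alternation here too.
So /tʃ/ is underlying, and a rule of depalatalization — palato-alveolar /tʃ/ becomes [k] when no front vowel follows — gives [k].
From [rɔtʃe] the stem 'path' is /rɔtʃ/; when no front vowel follows this yields [rɔk].

[rɔk]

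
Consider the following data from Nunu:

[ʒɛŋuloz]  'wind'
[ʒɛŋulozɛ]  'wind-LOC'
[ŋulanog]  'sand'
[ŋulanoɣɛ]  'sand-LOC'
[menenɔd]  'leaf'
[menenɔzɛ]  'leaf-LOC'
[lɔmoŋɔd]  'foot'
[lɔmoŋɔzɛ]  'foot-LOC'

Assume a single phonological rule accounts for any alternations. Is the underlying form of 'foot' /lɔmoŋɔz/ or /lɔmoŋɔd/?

/lɔmoŋɔd/

The stem for 'foot' ends in [d] in [lɔmoŋɔd] but [z] in [lɔmoŋɔzɛ].
But 'wind' keeps [z] in both environments ([ʒɛŋuloz], [ʒɛŋulozɛ]), so there is no rule changing /z/ to [d] in isolation.
The alternation reflects intervocalic spirantization: voiced stops become fricatives between vowels. /d/ is underlying.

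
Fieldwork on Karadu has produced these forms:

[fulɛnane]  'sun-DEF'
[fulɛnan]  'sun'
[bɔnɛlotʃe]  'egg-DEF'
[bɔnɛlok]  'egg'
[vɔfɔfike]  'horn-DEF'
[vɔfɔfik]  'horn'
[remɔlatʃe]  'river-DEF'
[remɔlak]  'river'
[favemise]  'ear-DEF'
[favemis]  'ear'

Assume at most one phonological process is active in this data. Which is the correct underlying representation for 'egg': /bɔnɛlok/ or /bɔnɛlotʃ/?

/bɔnɛlotʃ/

'egg' shows [tʃ] ~ [k] at the end of the stem ([bɔnɛlotʃe] vs [bɔnɛlok]).
Compare 'horn', with invariant [k] in [vɔfɔfike] and [vɔfɔfik]: an analysis with underlying /k/ and a rule producing [tʃ] before the DEF suffix would wrongly predict alternation here too.
So /tʃ/ is underlying, and a rule of depalatalization — palato-alveolar /tʃ/ becomes [k] when no front vowel follows — gives [k].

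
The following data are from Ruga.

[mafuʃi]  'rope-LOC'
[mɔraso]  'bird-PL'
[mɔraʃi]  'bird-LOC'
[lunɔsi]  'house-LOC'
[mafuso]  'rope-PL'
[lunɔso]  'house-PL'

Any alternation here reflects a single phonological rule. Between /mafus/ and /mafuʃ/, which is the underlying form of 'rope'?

In [mafuso] and [mafuʃi] the final segment of 'rope' alternates: [s] ~ [ʃ].
If /s/ were underlying and a rule turned it into [ʃ] before the LOC suffix, 'house' would also alternate; but it has [s] in both [lunɔso] and [lunɔsi].
The underlying segment must be /ʃ/; palato-alveolar /ʃ/ becomes [s] when no front vowel follows, yielding [s] there.

/mafuʃ/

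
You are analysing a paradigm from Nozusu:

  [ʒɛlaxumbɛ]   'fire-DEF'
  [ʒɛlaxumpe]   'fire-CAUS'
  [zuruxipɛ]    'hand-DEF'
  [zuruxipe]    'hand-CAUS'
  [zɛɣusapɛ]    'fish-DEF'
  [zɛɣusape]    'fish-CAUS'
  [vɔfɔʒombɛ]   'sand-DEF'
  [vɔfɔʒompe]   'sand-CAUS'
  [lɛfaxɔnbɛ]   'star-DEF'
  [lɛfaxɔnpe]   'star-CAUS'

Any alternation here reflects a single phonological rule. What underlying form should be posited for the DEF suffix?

The DEF morpheme has two allomorphs, [-bɛ] and [-pɛ].
The CAUS suffix, which begins with [p], is invariant after every stem; so [p] is not altered by any rule here.
So the underlying form is /-bɛ/, and voiced stops become voiceless after a vowel.

/-bɛ/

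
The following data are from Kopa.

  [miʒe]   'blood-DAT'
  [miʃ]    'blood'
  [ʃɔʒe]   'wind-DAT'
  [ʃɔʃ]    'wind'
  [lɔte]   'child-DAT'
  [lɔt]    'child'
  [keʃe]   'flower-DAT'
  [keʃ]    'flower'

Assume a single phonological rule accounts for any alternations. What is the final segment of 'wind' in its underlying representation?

/ʒ/

The stem for 'wind' ends in [ʒ] in [ʃɔʒe] but [ʃ] in [ʃɔʃ].
The stem 'flower' ([keʃe], [keʃ]) shows [ʃ] unchanged in both environments, so [ʃ] cannot be basic with [ʒ] derived before the DAT suffix.
Therefore /ʒ/ is basic and [ʃ] is derived by word-final obstruent devoicing (voiced obstruents become voiceless word-finally).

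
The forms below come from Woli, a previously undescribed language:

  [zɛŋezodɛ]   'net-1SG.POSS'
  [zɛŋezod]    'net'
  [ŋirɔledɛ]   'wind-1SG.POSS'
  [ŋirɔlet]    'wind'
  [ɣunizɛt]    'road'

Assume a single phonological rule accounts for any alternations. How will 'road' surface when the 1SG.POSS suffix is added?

The root 'wind' surfaces as [ŋirɔledɛ] and [ŋirɔlet], with a stem-final [d] ~ [t] alternation.
But 'net' keeps [d] in both environments ([zɛŋezodɛ], [zɛŋezod]), so there is no rule changing /d/ to [t] in isolation.
So /t/ is underlying, and a rule of intervocalic voicing — voiceless stops become voiced between vowels — gives [d].
The one attested form of 'road', [ɣunizɛt], shows underlying /ɣunizɛt/. Applying the same rule between vowels gives [ɣunizɛdɛ].

[ɣunizɛdɛ]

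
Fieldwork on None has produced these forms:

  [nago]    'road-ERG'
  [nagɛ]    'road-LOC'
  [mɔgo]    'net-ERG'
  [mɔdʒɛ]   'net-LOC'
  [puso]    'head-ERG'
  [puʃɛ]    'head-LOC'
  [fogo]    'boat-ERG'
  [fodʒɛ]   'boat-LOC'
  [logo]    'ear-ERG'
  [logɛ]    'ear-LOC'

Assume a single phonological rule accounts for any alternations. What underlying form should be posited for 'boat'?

/fodʒ/

The stem for 'boat' ends in [g] in [fogo] but [dʒ] in [fodʒɛ].
The stem 'road' ([nago], [nagɛ]) shows [g] unchanged in both environments, so [g] cannot be basic with [dʒ] derived before the LOC suffix.
The alternation reflects depalatalization: palato-alveolar /dʒ/ and /ʃ/ become [g] and [s] when no front vowel follows. /dʒ/ is underlying.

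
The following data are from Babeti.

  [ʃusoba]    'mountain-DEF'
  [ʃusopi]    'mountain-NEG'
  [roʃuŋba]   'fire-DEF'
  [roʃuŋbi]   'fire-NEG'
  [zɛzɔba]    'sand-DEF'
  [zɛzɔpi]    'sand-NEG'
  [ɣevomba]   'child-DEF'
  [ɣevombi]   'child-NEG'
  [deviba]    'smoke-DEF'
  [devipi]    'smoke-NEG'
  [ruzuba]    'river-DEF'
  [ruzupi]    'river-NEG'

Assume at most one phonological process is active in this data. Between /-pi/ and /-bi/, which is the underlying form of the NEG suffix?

The NEG suffix surfaces as [-bi] and [-pi], depending on the final segment of the stem.
By contrast the DEF suffix keeps its initial [b] throughout — that segment must be underlying.
So the underlying form is /-pi/, and voiceless stops become voiced after a nasal.

/-pi/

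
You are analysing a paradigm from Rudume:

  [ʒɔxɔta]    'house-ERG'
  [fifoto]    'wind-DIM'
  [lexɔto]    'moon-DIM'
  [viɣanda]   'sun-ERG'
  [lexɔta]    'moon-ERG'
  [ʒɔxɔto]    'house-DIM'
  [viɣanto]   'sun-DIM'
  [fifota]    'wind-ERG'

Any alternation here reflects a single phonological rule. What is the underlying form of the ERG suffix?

The ERG morpheme has two allomorphs, [-da] and [-ta].
The DIM suffix, which begins with [t], is invariant after every stem; so [t] is not altered by any rule here.
The ERG suffix is therefore /-da/ underlyingly, with post-vocalic devoicing: voiced stops become voiceless after a vowel.

/-da/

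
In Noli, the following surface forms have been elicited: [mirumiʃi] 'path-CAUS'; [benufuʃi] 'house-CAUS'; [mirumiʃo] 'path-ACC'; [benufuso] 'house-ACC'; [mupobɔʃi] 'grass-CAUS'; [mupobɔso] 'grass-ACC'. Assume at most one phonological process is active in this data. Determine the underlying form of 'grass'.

/mupobɔs/

The stem for 'grass' ends in [s] in [mupobɔso] but [ʃ] in [mupobɔʃi].
If /ʃ/ were underlying and a rule turned it into [s] before the ACC suffix, 'path' would also alternate; but it has [ʃ] in both [mirumiʃo] and [mirumiʃi].
Therefore /s/ is basic and [ʃ] is derived by palatalization before a front vowel (/s/ becomes palato-alveolar [ʃ] before a front vowel).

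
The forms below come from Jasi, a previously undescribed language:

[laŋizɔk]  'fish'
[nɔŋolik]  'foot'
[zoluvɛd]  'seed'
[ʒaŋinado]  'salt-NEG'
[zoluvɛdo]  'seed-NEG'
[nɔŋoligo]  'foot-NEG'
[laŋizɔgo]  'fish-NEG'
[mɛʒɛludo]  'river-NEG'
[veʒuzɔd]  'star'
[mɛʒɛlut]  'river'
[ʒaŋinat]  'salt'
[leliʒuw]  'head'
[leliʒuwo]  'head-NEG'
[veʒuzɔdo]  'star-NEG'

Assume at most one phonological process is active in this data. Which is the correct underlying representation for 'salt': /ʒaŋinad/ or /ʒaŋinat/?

/ʒaŋinat/

The root 'salt' surfaces as [ʒaŋinado] and [ʒaŋinat], with a stem-final [d] ~ [t] alternation.
Compare 'star', with invariant [d] in [veʒuzɔdo] and [veʒuzɔd]: an analysis with underlying /d/ and a rule producing [t] in isolation would wrongly predict alternation here too.
Therefore /t/ is basic and [d] is derived by intervocalic voicing (voiceless stops become voiced between vowels).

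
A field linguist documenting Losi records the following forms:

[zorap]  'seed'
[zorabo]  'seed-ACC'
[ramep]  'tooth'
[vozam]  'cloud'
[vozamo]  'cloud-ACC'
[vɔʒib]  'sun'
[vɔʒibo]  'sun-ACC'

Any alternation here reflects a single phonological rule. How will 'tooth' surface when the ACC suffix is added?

In [zorap] and [zorabo] the final segment of 'seed' alternates: [p] ~ [b].
But 'sun' keeps [b] in both environments ([vɔʒib], [vɔʒibo]), so there is no rule changing /b/ to [p] in isolation.
So /p/ is underlying, and a rule of intervocalic voicing — voiceless stops become voiced between vowels — gives [b].
The one attested form of 'tooth', [ramep], shows underlying /ramep/. Applying the same rule between vowels gives [ramebo].

[ramebo]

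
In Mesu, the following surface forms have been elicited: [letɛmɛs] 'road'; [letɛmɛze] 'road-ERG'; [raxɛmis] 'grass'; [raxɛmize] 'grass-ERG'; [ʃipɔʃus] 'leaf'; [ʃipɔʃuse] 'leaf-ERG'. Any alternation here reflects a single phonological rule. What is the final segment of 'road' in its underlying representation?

The root 'road' surfaces as [letɛmɛs] and [letɛmɛze], with a stem-final [s] ~ [z] alternation.
If /s/ were underlying and a rule turned it into [z] before the ERG suffix, 'leaf' would also alternate; but it has [s] in both [ʃipɔʃus] and [ʃipɔʃuse].
The underlying segment must be /z/; voiced obstruents become voiceless word-finally, yielding [s] there.

/z/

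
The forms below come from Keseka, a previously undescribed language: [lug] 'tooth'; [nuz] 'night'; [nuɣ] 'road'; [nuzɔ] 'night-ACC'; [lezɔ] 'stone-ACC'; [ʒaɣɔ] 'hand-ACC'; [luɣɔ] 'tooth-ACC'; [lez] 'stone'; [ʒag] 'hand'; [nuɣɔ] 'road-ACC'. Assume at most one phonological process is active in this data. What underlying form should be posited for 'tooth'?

The root 'tooth' surfaces as [luɣɔ] and [lug], with a stem-final [ɣ] ~ [g] alternation.
If /ɣ/ were underlying and a rule turned it into [g] in isolation, 'road' would also alternate; but it has [ɣ] in both [nuɣɔ] and [nuɣ].
So /g/ is underlying, and a rule of intervocalic spirantization — voiced stops become fricatives between vowels — gives [ɣ].

/lug/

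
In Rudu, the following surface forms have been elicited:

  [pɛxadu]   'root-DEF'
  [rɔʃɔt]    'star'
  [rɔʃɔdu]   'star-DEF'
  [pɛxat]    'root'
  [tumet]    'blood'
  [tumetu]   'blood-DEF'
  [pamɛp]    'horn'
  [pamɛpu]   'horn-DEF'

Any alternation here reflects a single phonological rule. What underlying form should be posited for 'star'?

/rɔʃɔd/

The stem for 'star' ends in [t] in [rɔʃɔt] but [d] in [rɔʃɔdu].
Compare 'blood', with invariant [t] in [tumet] and [tumetu]: an analysis with underlying /t/ and a rule producing [d] before the DEF suffix would wrongly predict alternation here too.
The alternation reflects word-final obstruent devoicing: voiced obstruents become voiceless word-finally. /d/ is underlying.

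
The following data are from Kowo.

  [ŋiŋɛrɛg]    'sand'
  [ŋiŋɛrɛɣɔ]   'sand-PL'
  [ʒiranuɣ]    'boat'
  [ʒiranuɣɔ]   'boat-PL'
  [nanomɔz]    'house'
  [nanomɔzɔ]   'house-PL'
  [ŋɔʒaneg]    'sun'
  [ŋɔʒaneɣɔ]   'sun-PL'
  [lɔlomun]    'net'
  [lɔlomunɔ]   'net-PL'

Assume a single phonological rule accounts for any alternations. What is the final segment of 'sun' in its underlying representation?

The stem for 'sun' ends in [g] in [ŋɔʒaneg] but [ɣ] in [ŋɔʒaneɣɔ].
If /ɣ/ were underlying and a rule turned it into [g] in isolation, 'boat' would also alternate; but it has [ɣ] in both [ʒiranuɣ] and [ʒiranuɣɔ].
Therefore /g/ is basic and [ɣ] is derived by intervocalic spirantization (voiced stops become fricatives between vowels).

/g/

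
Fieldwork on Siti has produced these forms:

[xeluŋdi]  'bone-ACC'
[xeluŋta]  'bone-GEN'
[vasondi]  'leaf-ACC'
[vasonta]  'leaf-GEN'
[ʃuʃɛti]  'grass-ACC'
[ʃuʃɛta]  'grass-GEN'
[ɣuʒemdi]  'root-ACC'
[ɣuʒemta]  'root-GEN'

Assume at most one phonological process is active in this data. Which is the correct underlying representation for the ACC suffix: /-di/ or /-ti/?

/-di/

The ACC morpheme has two allomorphs, [-di] and [-ti].
The GEN suffix, which begins with [t], is invariant after every stem; so [t] is not altered by any rule here.
The ACC suffix is therefore /-di/ underlyingly, with post-vocalic devoicing: voiced stops become voiceless after a vowel.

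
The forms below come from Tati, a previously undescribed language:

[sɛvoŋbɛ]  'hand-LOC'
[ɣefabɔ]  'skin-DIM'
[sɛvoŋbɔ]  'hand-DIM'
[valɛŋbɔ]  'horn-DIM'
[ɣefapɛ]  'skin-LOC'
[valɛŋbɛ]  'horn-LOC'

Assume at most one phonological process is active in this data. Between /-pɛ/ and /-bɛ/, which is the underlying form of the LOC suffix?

/-pɛ/

The LOC morpheme has two allomorphs, [-bɛ] and [-pɛ].
By contrast the DIM suffix keeps its initial [b] throughout — that segment must be underlying.
The LOC suffix is therefore /-pɛ/ underlyingly, with post-nasal voicing: voiceless stops become voiced after a nasal.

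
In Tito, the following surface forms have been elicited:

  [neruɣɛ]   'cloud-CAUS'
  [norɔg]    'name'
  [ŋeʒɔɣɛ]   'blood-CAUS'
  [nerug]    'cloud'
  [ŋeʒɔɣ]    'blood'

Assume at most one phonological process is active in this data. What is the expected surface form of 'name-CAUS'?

[norɔɣɛ]

'cloud' shows [g] ~ [ɣ] at the end of the stem ([nerug] vs [neruɣɛ]).
If /ɣ/ were underlying and a rule turned it into [g] in isolation, 'blood' would also alternate; but it has [ɣ] in both [ŋeʒɔɣ] and [ŋeʒɔɣɛ].
So /g/ is underlying, and a rule of intervocalic spirantization — voiced stops become fricatives between vowels — gives [ɣ].
The one attested form of 'name', [norɔg], shows underlying /norɔg/. Applying the same rule between vowels gives [norɔɣɛ].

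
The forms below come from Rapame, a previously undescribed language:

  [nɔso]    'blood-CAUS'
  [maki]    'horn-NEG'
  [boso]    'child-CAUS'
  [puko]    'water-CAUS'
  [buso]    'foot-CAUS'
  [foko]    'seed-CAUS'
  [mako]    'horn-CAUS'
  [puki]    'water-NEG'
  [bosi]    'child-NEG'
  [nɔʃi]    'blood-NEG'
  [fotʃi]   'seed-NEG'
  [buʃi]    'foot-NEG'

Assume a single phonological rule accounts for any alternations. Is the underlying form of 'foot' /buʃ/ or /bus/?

/buʃ/

The root 'foot' surfaces as [buʃi] and [buso], with a stem-final [ʃ] ~ [s] alternation.
The stem 'child' ([bosi], [boso]) shows [s] unchanged in both environments, so [s] cannot be basic with [ʃ] derived before the NEG suffix.
The alternation reflects depalatalization: palato-alveolar /tʃ/ and /ʃ/ become [k] and [s] when no front vowel follows. /ʃ/ is underlying.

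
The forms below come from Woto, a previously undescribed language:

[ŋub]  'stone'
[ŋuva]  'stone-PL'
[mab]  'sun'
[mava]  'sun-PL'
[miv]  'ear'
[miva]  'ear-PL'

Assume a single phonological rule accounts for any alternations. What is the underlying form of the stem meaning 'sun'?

'sun' shows [b] ~ [v] at the end of the stem ([mab] vs [mava]).
Compare 'ear', with invariant [v] in [miv] and [miva]: an analysis with underlying /v/ and a rule producing [b] in isolation would wrongly predict alternation here too.
The alternation reflects intervocalic spirantization: voiced stops become fricatives between vowels. /b/ is underlying.
So 'sun' = /mab/.

/mab/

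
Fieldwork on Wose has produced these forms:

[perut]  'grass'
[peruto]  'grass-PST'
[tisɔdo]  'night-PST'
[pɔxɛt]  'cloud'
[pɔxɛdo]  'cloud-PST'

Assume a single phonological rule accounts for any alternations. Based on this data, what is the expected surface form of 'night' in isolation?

[tisɔt]

In [pɔxɛt] and [pɔxɛdo] the final segment of 'cloud' alternates: [t] ~ [d].
Compare 'grass', with invariant [t] in [perut] and [peruto]: an analysis with underlying /t/ and a rule producing [d] before the PST suffix would wrongly predict alternation here too.
Therefore /d/ is basic and [t] is derived by word-final obstruent devoicing (voiced obstruents become voiceless word-finally).
From [tisɔdo] the stem 'night' is /tisɔd/; word-finally this yields [tisɔt].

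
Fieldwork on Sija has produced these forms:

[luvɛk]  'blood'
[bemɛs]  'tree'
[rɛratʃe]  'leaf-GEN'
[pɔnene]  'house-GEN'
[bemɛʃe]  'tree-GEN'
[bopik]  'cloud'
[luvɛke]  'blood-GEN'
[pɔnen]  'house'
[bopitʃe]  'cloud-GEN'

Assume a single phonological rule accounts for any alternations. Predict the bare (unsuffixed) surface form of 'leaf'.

The root 'cloud' surfaces as [bopitʃe] and [bopik], with a stem-final [tʃ] ~ [k] alternation.
But 'blood' keeps [k] in both environments ([luvɛke], [luvɛk]), so there is no rule changing /k/ to [tʃ] before the GEN suffix.
So /tʃ/ is underlying, and a rule of depalatalization — palato-alveolar /tʃ/ and /ʃ/ become [k] and [s] when no front vowel follows — gives [k].
The one attested form of 'leaf', [rɛratʃe], shows underlying /rɛratʃ/. Applying the same rule when no front vowel follows gives [rɛrak].

[rɛrak]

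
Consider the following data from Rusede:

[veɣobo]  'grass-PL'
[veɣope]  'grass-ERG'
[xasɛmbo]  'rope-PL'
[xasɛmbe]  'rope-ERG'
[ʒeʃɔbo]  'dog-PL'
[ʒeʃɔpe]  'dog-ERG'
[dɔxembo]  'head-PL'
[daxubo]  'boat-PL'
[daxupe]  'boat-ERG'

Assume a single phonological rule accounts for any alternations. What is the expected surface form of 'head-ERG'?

The ERG suffix surfaces as [-be] and [-pe], depending on the final segment of the stem.
By contrast the PL suffix keeps its initial [b] throughout — that segment must be underlying.
The ERG suffix is therefore /-pe/ underlyingly, with post-nasal voicing: voiceless stops become voiced after a nasal.
After 'head', which ends in a nasal, the suffix surfaces as [-be], giving [dɔxembe].

[dɔxembe]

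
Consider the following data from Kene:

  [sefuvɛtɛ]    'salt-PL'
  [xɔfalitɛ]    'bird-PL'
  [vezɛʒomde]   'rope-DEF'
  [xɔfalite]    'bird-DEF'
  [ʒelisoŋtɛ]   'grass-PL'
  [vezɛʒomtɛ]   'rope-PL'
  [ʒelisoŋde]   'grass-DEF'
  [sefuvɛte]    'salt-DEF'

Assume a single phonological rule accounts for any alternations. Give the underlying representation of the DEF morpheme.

The DEF morpheme has two allomorphs, [-de] and [-te].
The PL suffix, which begins with [t], is invariant after every stem; so [t] is not altered by any rule here.
The DEF suffix is therefore /-de/ underlyingly, with post-vocalic devoicing: voiced stops become voiceless after a vowel.

/-de/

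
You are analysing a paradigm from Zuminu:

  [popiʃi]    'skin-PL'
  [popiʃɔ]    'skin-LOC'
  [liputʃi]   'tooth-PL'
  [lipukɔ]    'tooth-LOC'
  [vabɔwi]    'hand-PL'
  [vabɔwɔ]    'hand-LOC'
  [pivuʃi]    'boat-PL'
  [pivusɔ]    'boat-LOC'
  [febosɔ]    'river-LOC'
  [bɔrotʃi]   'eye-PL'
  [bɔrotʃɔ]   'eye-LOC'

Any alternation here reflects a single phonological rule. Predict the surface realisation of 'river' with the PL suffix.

[feboʃi]

In [pivuʃi] and [pivusɔ] the final segment of 'boat' alternates: [ʃ] ~ [s].
The stem 'skin' ([popiʃi], [popiʃɔ]) shows [ʃ] unchanged in both environments, so [ʃ] cannot be basic with [s] derived before the LOC suffix.
The underlying segment must be /s/; /k/ and /s/ become palato-alveolar [tʃ] and [ʃ] before a front vowel, yielding [ʃ] there.
The one attested form of 'river', [febosɔ], shows underlying /febos/. Applying the same rule before a front vowel gives [feboʃi].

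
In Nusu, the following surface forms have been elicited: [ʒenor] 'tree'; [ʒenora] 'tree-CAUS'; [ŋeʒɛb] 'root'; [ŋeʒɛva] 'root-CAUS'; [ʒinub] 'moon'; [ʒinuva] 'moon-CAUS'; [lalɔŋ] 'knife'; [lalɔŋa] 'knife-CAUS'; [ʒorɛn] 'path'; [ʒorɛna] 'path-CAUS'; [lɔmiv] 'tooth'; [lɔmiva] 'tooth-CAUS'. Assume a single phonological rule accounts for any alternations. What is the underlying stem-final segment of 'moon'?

In [ʒinub] and [ʒinuva] the final segment of 'moon' alternates: [b] ~ [v].
The stem 'tooth' ([lɔmiv], [lɔmiva]) shows [v] unchanged in both environments, so [v] cannot be basic with [b] derived in isolation.
So /b/ is underlying, and a rule of intervocalic spirantization — voiced stops become fricatives between vowels — gives [v].

/b/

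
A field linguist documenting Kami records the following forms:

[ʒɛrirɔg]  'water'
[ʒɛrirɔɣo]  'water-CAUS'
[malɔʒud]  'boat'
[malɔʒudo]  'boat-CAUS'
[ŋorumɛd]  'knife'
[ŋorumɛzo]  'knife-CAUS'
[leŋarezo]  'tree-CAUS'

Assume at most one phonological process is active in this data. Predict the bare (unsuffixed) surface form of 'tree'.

[leŋared]

The root 'knife' surfaces as [ŋorumɛd] and [ŋorumɛzo], with a stem-final [d] ~ [z] alternation.
If /d/ were underlying and a rule turned it into [z] before the CAUS suffix, 'boat' would also alternate; but it has [d] in both [malɔʒud] and [malɔʒudo].
So /z/ is underlying, and a rule of word-final hardening — voiced fricatives become stops word-finally — gives [d].
From [leŋarezo] the stem 'tree' is /leŋarez/; word-finally this yields [leŋared].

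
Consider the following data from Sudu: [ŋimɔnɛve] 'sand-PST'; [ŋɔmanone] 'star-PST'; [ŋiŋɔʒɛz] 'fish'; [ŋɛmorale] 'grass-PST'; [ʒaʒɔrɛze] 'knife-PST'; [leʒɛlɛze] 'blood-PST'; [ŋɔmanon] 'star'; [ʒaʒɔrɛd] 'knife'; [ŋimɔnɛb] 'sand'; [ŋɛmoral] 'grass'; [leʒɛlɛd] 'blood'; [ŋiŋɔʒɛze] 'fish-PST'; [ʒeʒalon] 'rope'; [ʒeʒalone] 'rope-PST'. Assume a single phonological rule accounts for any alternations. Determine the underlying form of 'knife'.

/ʒaʒɔrɛd/

The root 'knife' surfaces as [ʒaʒɔrɛd] and [ʒaʒɔrɛze], with a stem-final [d] ~ [z] alternation.
The stem 'fish' ([ŋiŋɔʒɛz], [ŋiŋɔʒɛze]) shows [z] unchanged in both environments, so [z] cannot be basic with [d] derived in isolation.
Therefore /d/ is basic and [z] is derived by intervocalic spirantization (voiced stops become fricatives between vowels).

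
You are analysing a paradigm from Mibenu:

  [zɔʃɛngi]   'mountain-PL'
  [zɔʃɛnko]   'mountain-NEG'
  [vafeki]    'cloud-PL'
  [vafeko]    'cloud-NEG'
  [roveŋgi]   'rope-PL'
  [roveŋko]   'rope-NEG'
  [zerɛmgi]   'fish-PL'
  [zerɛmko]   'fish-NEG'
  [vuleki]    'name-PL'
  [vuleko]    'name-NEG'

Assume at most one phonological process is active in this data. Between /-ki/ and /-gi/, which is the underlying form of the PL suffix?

/-gi/

The PL suffix surfaces as [-gi] and [-ki], depending on the final segment of the stem.
By contrast the NEG suffix keeps its initial [k] throughout — that segment must be underlying.
The PL suffix is therefore /-gi/ underlyingly, with post-vocalic devoicing: voiced stops become voiceless after a vowel.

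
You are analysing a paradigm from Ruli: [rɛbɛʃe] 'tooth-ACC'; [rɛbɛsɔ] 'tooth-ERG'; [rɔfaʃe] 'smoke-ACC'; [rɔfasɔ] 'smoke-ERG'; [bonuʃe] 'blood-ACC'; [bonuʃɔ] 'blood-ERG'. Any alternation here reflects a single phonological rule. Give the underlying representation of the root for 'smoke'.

/rɔfas/

'smoke' shows [ʃ] ~ [s] at the end of the stem ([rɔfaʃe] vs [rɔfasɔ]).
The stem 'blood' ([bonuʃe], [bonuʃɔ]) shows [ʃ] unchanged in both environments, so [ʃ] cannot be basic with [s] derived before the ERG suffix.
The alternation reflects palatalization before a front vowel: /s/ becomes palato-alveolar [ʃ] before a front vowel. /s/ is underlying.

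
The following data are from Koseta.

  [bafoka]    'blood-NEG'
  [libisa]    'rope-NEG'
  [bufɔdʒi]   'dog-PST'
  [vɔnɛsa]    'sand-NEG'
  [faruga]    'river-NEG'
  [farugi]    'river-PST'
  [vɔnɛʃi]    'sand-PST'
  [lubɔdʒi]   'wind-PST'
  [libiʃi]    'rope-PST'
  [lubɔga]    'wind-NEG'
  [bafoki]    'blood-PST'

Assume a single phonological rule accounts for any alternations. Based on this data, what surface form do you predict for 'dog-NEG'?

The root 'wind' surfaces as [lubɔdʒi] and [lubɔga], with a stem-final [dʒ] ~ [g] alternation.
If /g/ were underlying and a rule turned it into [dʒ] before the PST suffix, 'river' would also alternate; but it has [g] in both [farugi] and [faruga].
The alternation reflects depalatalization: palato-alveolar /dʒ/ and /ʃ/ become [g] and [s] when no front vowel follows. /dʒ/ is underlying.
The one attested form of 'dog', [bufɔdʒi], shows underlying /bufɔdʒ/. Applying the same rule when no front vowel follows gives [bufɔga].

[bufɔga]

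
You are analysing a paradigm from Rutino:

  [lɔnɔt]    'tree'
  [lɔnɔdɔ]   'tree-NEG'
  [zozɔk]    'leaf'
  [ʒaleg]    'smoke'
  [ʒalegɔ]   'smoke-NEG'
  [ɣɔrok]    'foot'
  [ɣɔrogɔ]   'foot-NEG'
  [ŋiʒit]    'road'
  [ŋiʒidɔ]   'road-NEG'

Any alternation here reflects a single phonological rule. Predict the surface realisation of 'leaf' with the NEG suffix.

In [ɣɔrok] and [ɣɔrogɔ] the final segment of 'foot' alternates: [k] ~ [g].
Compare 'smoke', with invariant [g] in [ʒaleg] and [ʒalegɔ]: an analysis with underlying /g/ and a rule producing [k] in isolation would wrongly predict alternation here too.
The alternation reflects intervocalic voicing: voiceless stops become voiced between vowels. /k/ is underlying.
The one attested form of 'leaf', [zozɔk], shows underlying /zozɔk/. Applying the same rule between vowels gives [zozɔgɔ].

[zozɔgɔ]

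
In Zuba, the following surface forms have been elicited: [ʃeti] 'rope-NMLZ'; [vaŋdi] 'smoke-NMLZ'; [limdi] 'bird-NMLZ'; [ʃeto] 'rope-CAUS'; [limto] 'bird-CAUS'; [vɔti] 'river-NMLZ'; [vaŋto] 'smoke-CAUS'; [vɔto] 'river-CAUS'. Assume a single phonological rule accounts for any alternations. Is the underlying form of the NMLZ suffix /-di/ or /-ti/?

The NMLZ morpheme has two allomorphs, [-di] and [-ti].
By contrast the CAUS suffix keeps its initial [t] throughout — that segment must be underlying.
So the underlying form is /-di/, and voiced stops become voiceless after a vowel.

/-di/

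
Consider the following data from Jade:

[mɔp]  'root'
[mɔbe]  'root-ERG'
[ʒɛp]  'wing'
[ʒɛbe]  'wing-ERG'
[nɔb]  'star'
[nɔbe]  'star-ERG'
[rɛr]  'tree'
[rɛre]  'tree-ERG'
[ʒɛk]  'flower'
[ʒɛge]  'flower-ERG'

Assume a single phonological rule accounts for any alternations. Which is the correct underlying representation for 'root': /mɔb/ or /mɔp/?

'root' shows [p] ~ [b] at the end of the stem ([mɔp] vs [mɔbe]).
If /b/ were underlying and a rule turned it into [p] in isolation, 'star' would also alternate; but it has [b] in both [nɔb] and [nɔbe].
The underlying segment must be /p/; voiceless stops become voiced between vowels, yielding [b] there.

/mɔp/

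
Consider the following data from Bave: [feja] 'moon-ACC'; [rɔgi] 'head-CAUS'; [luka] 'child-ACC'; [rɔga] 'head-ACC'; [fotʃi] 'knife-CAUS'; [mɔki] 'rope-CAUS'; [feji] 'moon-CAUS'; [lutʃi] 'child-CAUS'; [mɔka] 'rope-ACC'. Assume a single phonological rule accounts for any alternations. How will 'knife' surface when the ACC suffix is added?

[foka]

In [lutʃi] and [luka] the final segment of 'child' alternates: [tʃ] ~ [k].
Compare 'rope', with invariant [k] in [mɔki] and [mɔka]: an analysis with underlying /k/ and a rule producing [tʃ] before the CAUS suffix would wrongly predict alternation here too.
The underlying segment must be /tʃ/; palato-alveolar /tʃ/ becomes [k] when no front vowel follows, yielding [k] there.
From [fotʃi] the stem 'knife' is /fotʃ/; when no front vowel follows this yields [foka].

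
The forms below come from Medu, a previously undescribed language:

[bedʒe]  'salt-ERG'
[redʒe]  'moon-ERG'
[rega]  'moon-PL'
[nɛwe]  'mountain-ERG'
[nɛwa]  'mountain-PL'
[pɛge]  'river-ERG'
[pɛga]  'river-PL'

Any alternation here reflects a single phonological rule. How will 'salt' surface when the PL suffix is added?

[bega]

'moon' shows [dʒ] ~ [g] at the end of the stem ([redʒe] vs [rega]).
The stem 'river' ([pɛge], [pɛga]) shows [g] unchanged in both environments, so [g] cannot be basic with [dʒ] derived before the ERG suffix.
The underlying segment must be /dʒ/; palato-alveolar /dʒ/ becomes [g] when no front vowel follows, yielding [g] there.
From [bedʒe] the stem 'salt' is /bedʒ/; when no front vowel follows this yields [bega].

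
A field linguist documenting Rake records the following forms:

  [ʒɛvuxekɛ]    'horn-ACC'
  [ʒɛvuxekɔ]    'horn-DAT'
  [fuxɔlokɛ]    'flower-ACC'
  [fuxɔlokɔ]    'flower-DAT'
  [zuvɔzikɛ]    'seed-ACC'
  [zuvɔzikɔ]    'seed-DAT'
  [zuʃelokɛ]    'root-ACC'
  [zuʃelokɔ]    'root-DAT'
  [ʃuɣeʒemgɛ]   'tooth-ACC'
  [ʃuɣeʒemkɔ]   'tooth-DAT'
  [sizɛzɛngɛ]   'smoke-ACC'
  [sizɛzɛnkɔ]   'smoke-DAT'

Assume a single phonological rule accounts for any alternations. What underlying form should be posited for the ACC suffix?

The ACC morpheme has two allomorphs, [-gɛ] and [-kɛ].
By contrast the DAT suffix keeps its initial [k] throughout — that segment must be underlying.
The ACC suffix is therefore /-gɛ/ underlyingly, with post-vocalic devoicing: voiced stops become voiceless after a vowel.

/-gɛ/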